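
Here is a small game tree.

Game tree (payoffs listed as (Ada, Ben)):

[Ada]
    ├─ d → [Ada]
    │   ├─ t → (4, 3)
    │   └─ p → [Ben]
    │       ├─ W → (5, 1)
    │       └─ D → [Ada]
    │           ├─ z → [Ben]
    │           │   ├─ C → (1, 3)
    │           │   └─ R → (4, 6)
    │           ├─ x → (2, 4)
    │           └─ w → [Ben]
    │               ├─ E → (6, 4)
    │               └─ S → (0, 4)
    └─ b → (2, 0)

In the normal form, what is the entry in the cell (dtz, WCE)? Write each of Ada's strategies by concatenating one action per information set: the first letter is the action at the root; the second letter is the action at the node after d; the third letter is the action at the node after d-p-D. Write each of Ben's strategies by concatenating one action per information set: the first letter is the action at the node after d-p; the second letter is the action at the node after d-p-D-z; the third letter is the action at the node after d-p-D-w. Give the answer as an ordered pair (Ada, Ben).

Trace the play path from the root:
  Ada plays d
  Ada plays t at [d]
→ terminal payoff (4, 3).
(Ada's choice at the node after d-p-D is never reached on this path, so it doesn't affect the outcome.)

(4, 3)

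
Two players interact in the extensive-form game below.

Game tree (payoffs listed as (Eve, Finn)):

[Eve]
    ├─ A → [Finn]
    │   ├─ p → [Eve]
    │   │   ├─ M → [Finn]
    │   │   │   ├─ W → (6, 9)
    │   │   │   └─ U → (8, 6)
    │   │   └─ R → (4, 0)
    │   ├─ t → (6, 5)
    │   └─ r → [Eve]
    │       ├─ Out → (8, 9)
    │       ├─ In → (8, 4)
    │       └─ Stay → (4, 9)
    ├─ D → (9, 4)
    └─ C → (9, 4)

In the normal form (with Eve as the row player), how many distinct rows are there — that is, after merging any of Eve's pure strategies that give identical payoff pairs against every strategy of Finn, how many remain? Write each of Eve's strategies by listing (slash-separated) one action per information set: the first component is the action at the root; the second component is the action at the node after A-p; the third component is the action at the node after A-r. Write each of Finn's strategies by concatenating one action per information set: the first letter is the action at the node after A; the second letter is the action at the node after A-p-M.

Eve has 18 pure strategies: A/M/Out, A/M/In, A/M/Stay, A/R/Out, A/R/In, A/R/Stay, D/M/Out, D/M/In, D/M/Stay, D/R/Out, D/R/In, D/R/Stay, C/M/Out, C/M/In, C/M/Stay, C/R/Out, C/R/In, C/R/Stay. Columns: pW, pU, tW, tU, rW, rU.
{A/M/Out} → row (6,9) (8,6) (6,5) (6,5) (8,9) (8,9)
{A/M/In} → row (6,9) (8,6) (6,5) (6,5) (8,4) (8,4)
{A/M/Stay} → row (6,9) (8,6) (6,5) (6,5) (4,9) (4,9)
{A/R/Out} → row (4,0) (4,0) (6,5) (6,5) (8,9) (8,9)
{A/R/In} → row (4,0) (4,0) (6,5) (6,5) (8,4) (8,4)
{A/R/Stay} → row (4,0) (4,0) (6,5) (6,5) (4,9) (4,9)
{D/M/Out, D/M/In, D/M/Stay, D/R/Out, D/R/In, D/R/Stay, C/M/Out, C/M/In, C/M/Stay, C/R/Out, C/R/In, C/R/Stay} → row (9,4) (9,4) (9,4) (9,4) (9,4) (9,4)
That's 7 distinct rows out of 18 strategies.

7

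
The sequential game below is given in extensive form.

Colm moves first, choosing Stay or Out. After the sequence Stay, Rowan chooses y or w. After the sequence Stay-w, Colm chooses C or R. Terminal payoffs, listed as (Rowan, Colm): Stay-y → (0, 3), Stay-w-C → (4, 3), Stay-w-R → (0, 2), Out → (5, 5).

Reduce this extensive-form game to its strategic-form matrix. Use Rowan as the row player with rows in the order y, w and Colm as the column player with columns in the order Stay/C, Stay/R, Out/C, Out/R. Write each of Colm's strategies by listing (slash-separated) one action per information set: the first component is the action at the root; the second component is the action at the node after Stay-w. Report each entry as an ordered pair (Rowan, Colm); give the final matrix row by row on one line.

y: (0,3) (0,3) (5,5) (5,5) | w: (4,3) (0,2) (5,5) (5,5)

       Stay/C   Stay/R    Out/C    Out/R
   y    (0,3)    (0,3)    (5,5)    (5,5)
   w    (4,3)    (0,2)    (5,5)    (5,5)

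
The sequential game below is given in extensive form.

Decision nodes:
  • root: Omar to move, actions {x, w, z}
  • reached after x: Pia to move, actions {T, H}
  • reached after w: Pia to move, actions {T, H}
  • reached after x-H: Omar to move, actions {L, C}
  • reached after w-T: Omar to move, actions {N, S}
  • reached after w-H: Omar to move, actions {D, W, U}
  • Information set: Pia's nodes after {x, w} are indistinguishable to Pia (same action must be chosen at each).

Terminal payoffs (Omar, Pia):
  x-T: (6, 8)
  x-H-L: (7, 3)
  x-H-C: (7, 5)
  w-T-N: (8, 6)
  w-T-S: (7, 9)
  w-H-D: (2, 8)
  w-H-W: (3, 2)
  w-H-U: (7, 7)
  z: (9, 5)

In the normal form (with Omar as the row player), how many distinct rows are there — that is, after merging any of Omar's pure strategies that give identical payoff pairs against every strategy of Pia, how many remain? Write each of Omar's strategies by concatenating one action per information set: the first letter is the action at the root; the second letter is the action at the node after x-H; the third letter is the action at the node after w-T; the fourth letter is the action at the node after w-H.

9

Omar has 36 pure strategies: xLND, xLNW, xLNU, xLSD, xLSW, xLSU, xCND, xCNW, xCNU, xCSD, xCSW, xCSU, wLND, wLNW, wLNU, wLSD, wLSW, wLSU, wCND, wCNW, wCNU, wCSD, wCSW, wCSU, zLND, zLNW, zLNU, zLSD, zLSW, zLSU, zCND, zCNW, zCNU, zCSD, zCSW, zCSU. Columns: T, H.
{xLND, xLNW, xLNU, xLSD, xLSW, xLSU} → row (6,8) (7,3)
{xCND, xCNW, xCNU, xCSD, xCSW, xCSU} → row (6,8) (7,5)
{wLND, wCND} → row (8,6) (2,8)
{wLNW, wCNW} → row (8,6) (3,2)
{wLNU, wCNU} → row (8,6) (7,7)
{wLSD, wCSD} → row (7,9) (2,8)
{wLSW, wCSW} → row (7,9) (3,2)
{wLSU, wCSU} → row (7,9) (7,7)
{zLND, zLNW, zLNU, zLSD, zLSW, zLSU, zCND, zCNW, zCNU, zCSD, zCSW, zCSU} → row (9,5) (9,5)
That's 9 distinct rows out of 36 strategies.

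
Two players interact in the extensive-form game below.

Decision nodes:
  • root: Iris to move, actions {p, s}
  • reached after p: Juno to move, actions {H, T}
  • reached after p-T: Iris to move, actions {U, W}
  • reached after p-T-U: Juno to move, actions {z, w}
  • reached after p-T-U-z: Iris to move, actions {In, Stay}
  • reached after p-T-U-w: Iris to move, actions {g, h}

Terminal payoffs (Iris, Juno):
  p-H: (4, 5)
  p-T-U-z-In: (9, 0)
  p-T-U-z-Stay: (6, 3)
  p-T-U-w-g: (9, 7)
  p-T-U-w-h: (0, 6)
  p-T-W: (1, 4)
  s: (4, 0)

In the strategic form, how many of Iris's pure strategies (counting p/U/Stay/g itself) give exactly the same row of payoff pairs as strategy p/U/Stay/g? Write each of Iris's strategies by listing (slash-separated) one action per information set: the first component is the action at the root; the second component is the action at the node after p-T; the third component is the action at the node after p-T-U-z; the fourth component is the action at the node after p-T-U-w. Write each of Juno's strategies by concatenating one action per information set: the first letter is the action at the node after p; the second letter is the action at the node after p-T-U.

1

Row for p/U/Stay/g (columns Hz, Hw, Tz, Tw): (4,5) (4,5) (6,3) (9,7).
Every one of Iris's information sets is on the play path for some reply by Juno when Iris follows p/U/Stay/g.
Changing the action at any of them therefore changes at least one column, so only p/U/Stay/g itself gives this row.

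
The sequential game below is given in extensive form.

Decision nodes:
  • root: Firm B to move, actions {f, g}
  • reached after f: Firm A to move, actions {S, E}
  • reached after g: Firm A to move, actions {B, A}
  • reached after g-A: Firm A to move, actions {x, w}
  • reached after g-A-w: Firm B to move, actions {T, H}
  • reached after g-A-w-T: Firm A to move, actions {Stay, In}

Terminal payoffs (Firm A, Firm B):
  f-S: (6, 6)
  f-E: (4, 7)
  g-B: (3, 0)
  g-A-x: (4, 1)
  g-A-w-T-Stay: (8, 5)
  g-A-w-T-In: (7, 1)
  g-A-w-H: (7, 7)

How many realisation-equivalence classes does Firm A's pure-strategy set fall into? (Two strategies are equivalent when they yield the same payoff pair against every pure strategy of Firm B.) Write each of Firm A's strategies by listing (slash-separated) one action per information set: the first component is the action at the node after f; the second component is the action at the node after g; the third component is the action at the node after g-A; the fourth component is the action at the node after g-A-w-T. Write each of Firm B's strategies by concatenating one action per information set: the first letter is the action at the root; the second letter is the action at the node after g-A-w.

8

Firm A has 16 pure strategies: S/B/x/Stay, S/B/x/In, S/B/w/Stay, S/B/w/In, S/A/x/Stay, S/A/x/In, S/A/w/Stay, S/A/w/In, E/B/x/Stay, E/B/x/In, E/B/w/Stay, E/B/w/In, E/A/x/Stay, E/A/x/In, E/A/w/Stay, E/A/w/In. Columns: fT, fH, gT, gH.
{S/B/x/Stay, S/B/x/In, S/B/w/Stay, S/B/w/In} → row (6,6) (6,6) (3,0) (3,0)
{S/A/x/Stay, S/A/x/In} → row (6,6) (6,6) (4,1) (4,1)
{S/A/w/Stay} → row (6,6) (6,6) (8,5) (7,7)
{S/A/w/In} → row (6,6) (6,6) (7,1) (7,7)
{E/B/x/Stay, E/B/x/In, E/B/w/Stay, E/B/w/In} → row (4,7) (4,7) (3,0) (3,0)
{E/A/x/Stay, E/A/x/In} → row (4,7) (4,7) (4,1) (4,1)
{E/A/w/Stay} → row (4,7) (4,7) (8,5) (7,7)
{E/A/w/In} → row (4,7) (4,7) (7,1) (7,7)
That's 8 distinct rows out of 16 strategies.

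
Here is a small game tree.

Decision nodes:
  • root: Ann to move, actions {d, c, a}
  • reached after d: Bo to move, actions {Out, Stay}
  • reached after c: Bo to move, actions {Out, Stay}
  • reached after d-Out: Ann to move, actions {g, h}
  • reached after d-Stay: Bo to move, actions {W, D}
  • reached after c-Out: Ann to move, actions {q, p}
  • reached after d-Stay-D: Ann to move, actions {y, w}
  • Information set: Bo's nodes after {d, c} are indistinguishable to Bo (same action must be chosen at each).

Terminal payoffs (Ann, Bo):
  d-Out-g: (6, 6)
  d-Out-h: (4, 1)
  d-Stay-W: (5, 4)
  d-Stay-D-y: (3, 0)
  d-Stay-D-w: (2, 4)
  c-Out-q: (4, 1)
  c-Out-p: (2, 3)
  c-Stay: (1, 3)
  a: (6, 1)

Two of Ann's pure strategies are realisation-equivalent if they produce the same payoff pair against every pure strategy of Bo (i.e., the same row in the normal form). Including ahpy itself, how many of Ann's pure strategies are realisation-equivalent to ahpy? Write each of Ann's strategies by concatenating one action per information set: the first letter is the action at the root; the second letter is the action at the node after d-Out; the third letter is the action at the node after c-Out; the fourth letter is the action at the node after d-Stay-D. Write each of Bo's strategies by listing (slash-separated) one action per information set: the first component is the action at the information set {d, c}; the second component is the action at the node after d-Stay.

8

Row for ahpy (columns Out/W, Out/D, Stay/W, Stay/D): (6,1) (6,1) (6,1) (6,1).
Under ahpy, Ann's choice at the node after d-Out and at the node after c-Out and at the node after d-Stay-D can never be reached regardless of what Bo does, so varying those choices leaves every outcome unchanged.
Holding the reachable choices fixed and varying the unreachable ones freely already gives 2 × 2 × 2 = 8 equivalent strategies.
No other strategy reproduces this row, so those 8 are the full class: agqy, agqw, agpy, agpw, ahqy, ahqw, ahpy, ahpw.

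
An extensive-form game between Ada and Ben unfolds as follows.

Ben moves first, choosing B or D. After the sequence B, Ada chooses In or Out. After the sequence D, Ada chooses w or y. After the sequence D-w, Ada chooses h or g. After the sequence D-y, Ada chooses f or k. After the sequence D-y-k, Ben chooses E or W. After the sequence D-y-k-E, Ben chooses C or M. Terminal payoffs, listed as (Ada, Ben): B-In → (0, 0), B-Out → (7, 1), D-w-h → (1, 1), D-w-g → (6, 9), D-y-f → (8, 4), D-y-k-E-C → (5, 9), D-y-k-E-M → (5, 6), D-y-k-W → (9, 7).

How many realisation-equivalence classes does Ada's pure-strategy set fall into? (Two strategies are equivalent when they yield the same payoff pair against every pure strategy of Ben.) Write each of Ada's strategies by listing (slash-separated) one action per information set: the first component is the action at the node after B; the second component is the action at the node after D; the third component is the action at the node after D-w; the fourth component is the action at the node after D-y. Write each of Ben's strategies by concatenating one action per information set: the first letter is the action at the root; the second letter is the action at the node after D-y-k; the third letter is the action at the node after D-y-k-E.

Ada has 16 pure strategies: In/w/h/f, In/w/h/k, In/w/g/f, In/w/g/k, In/y/h/f, In/y/h/k, In/y/g/f, In/y/g/k, Out/w/h/f, Out/w/h/k, Out/w/g/f, Out/w/g/k, Out/y/h/f, Out/y/h/k, Out/y/g/f, Out/y/g/k. Columns: BEC, BEM, BWC, BWM, DEC, DEM, DWC, DWM.
{In/w/h/f, In/w/h/k} → row (0,0) (0,0) (0,0) (0,0) (1,1) (1,1) (1,1) (1,1)
{In/w/g/f, In/w/g/k} → row (0,0) (0,0) (0,0) (0,0) (6,9) (6,9) (6,9) (6,9)
{In/y/h/f, In/y/g/f} → row (0,0) (0,0) (0,0) (0,0) (8,4) (8,4) (8,4) (8,4)
{In/y/h/k, In/y/g/k} → row (0,0) (0,0) (0,0) (0,0) (5,9) (5,6) (9,7) (9,7)
{Out/w/h/f, Out/w/h/k} → row (7,1) (7,1) (7,1) (7,1) (1,1) (1,1) (1,1) (1,1)
{Out/w/g/f, Out/w/g/k} → row (7,1) (7,1) (7,1) (7,1) (6,9) (6,9) (6,9) (6,9)
{Out/y/h/f, Out/y/g/f} → row (7,1) (7,1) (7,1) (7,1) (8,4) (8,4) (8,4) (8,4)
{Out/y/h/k, Out/y/g/k} → row (7,1) (7,1) (7,1) (7,1) (5,9) (5,6) (9,7) (9,7)
That's 8 distinct rows out of 16 strategies.

8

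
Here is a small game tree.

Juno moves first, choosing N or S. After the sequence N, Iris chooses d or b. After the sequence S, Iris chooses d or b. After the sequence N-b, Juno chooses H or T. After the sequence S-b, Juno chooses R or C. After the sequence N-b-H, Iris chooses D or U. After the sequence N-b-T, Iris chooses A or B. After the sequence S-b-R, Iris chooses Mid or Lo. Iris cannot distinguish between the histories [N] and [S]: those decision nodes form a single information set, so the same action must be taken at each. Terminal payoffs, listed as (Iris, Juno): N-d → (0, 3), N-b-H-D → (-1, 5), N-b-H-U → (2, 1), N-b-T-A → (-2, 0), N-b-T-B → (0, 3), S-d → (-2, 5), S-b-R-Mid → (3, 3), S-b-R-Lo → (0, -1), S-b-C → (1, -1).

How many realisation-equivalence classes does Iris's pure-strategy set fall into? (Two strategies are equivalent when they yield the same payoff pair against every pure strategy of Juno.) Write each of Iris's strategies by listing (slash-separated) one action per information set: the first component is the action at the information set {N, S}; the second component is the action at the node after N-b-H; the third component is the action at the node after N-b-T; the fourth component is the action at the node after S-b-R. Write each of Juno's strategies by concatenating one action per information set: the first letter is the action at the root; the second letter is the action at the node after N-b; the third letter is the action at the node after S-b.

9

Iris has 16 pure strategies: d/D/A/Mid, d/D/A/Lo, d/D/B/Mid, d/D/B/Lo, d/U/A/Mid, d/U/A/Lo, d/U/B/Mid, d/U/B/Lo, b/D/A/Mid, b/D/A/Lo, b/D/B/Mid, b/D/B/Lo, b/U/A/Mid, b/U/A/Lo, b/U/B/Mid, b/U/B/Lo. Columns: NHR, NHC, NTR, NTC, SHR, SHC, STR, STC.
{d/D/A/Mid, d/D/A/Lo, d/D/B/Mid, d/D/B/Lo, d/U/A/Mid, d/U/A/Lo, d/U/B/Mid, d/U/B/Lo} → row (0,3) (0,3) (0,3) (0,3) (-2,5) (-2,5) (-2,5) (-2,5)
{b/D/A/Mid} → row (-1,5) (-1,5) (-2,0) (-2,0) (3,3) (1,-1) (3,3) (1,-1)
{b/D/A/Lo} → row (-1,5) (-1,5) (-2,0) (-2,0) (0,-1) (1,-1) (0,-1) (1,-1)
{b/D/B/Mid} → row (-1,5) (-1,5) (0,3) (0,3) (3,3) (1,-1) (3,3) (1,-1)
{b/D/B/Lo} → row (-1,5) (-1,5) (0,3) (0,3) (0,-1) (1,-1) (0,-1) (1,-1)
{b/U/A/Mid} → row (2,1) (2,1) (-2,0) (-2,0) (3,3) (1,-1) (3,3) (1,-1)
{b/U/A/Lo} → row (2,1) (2,1) (-2,0) (-2,0) (0,-1) (1,-1) (0,-1) (1,-1)
{b/U/B/Mid} → row (2,1) (2,1) (0,3) (0,3) (3,3) (1,-1) (3,3) (1,-1)
{b/U/B/Lo} → row (2,1) (2,1) (0,3) (0,3) (0,-1) (1,-1) (0,-1) (1,-1)
That's 9 distinct rows out of 16 strategies.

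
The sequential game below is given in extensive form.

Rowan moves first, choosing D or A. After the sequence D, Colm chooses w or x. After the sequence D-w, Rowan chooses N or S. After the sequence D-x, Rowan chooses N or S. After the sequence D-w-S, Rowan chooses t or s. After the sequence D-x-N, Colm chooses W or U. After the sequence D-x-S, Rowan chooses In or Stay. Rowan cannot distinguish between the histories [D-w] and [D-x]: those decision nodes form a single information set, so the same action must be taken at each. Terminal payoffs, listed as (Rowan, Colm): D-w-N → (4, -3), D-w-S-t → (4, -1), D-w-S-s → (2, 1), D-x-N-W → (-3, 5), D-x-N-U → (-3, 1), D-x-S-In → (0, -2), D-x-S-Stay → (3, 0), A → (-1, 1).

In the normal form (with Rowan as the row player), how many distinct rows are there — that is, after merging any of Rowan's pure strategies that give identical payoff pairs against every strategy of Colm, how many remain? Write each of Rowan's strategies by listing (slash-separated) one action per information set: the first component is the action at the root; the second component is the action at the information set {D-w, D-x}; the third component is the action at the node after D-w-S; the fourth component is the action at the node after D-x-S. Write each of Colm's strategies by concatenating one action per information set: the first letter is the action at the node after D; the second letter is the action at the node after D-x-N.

6

Rowan has 16 pure strategies: D/N/t/In, D/N/t/Stay, D/N/s/In, D/N/s/Stay, D/S/t/In, D/S/t/Stay, D/S/s/In, D/S/s/Stay, A/N/t/In, A/N/t/Stay, A/N/s/In, A/N/s/Stay, A/S/t/In, A/S/t/Stay, A/S/s/In, A/S/s/Stay. Columns: wW, wU, xW, xU.
{D/N/t/In, D/N/t/Stay, D/N/s/In, D/N/s/Stay} → row (4,-3) (4,-3) (-3,5) (-3,1)
{D/S/t/In} → row (4,-1) (4,-1) (0,-2) (0,-2)
{D/S/t/Stay} → row (4,-1) (4,-1) (3,0) (3,0)
{D/S/s/In} → row (2,1) (2,1) (0,-2) (0,-2)
{D/S/s/Stay} → row (2,1) (2,1) (3,0) (3,0)
{A/N/t/In, A/N/t/Stay, A/N/s/In, A/N/s/Stay, A/S/t/In, A/S/t/Stay, A/S/s/In, A/S/s/Stay} → row (-1,1) (-1,1) (-1,1) (-1,1)
That's 6 distinct rows out of 16 strategies.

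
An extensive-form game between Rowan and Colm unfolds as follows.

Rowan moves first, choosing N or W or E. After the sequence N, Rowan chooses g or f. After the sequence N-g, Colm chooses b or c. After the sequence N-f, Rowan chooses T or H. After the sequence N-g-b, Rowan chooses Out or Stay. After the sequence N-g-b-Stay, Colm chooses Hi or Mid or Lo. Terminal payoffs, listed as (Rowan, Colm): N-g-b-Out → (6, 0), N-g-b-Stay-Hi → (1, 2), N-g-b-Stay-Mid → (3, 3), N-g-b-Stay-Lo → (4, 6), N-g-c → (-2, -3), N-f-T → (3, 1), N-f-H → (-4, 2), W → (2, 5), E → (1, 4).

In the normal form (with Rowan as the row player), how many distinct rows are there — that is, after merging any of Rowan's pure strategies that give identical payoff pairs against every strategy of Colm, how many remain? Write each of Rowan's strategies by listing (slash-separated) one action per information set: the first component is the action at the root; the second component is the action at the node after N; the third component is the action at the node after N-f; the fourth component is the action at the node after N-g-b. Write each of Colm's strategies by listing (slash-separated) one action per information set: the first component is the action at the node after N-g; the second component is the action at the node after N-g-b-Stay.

Rowan has 24 pure strategies: N/g/T/Out, N/g/T/Stay, N/g/H/Out, N/g/H/Stay, N/f/T/Out, N/f/T/Stay, N/f/H/Out, N/f/H/Stay, W/g/T/Out, W/g/T/Stay, W/g/H/Out, W/g/H/Stay, W/f/T/Out, W/f/T/Stay, W/f/H/Out, W/f/H/Stay, E/g/T/Out, E/g/T/Stay, E/g/H/Out, E/g/H/Stay, E/f/T/Out, E/f/T/Stay, E/f/H/Out, E/f/H/Stay. Columns: b/Hi, b/Mid, b/Lo, c/Hi, c/Mid, c/Lo.
{N/g/T/Out, N/g/H/Out} → row (6,0) (6,0) (6,0) (-2,-3) (-2,-3) (-2,-3)
{N/g/T/Stay, N/g/H/Stay} → row (1,2) (3,3) (4,6) (-2,-3) (-2,-3) (-2,-3)
{N/f/T/Out, N/f/T/Stay} → row (3,1) (3,1) (3,1) (3,1) (3,1) (3,1)
{N/f/H/Out, N/f/H/Stay} → row (-4,2) (-4,2) (-4,2) (-4,2) (-4,2) (-4,2)
{W/g/T/Out, W/g/T/Stay, W/g/H/Out, W/g/H/Stay, W/f/T/Out, W/f/T/Stay, W/f/H/Out, W/f/H/Stay} → row (2,5) (2,5) (2,5) (2,5) (2,5) (2,5)
{E/g/T/Out, E/g/T/Stay, E/g/H/Out, E/g/H/Stay, E/f/T/Out, E/f/T/Stay, E/f/H/Out, E/f/H/Stay} → row (1,4) (1,4) (1,4) (1,4) (1,4) (1,4)
That's 6 distinct rows out of 24 strategies.

6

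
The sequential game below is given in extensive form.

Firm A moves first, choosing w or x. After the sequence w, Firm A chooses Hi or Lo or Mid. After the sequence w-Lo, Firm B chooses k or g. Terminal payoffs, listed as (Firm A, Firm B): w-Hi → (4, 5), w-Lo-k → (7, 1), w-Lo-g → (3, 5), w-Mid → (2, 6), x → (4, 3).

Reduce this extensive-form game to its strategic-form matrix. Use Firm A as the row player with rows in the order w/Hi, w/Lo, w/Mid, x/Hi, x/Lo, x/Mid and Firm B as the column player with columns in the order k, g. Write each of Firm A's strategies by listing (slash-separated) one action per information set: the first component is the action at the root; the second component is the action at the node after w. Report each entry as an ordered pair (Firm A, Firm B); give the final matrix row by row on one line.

             k        g
 w/Hi    (4,5)    (4,5)
 w/Lo    (7,1)    (3,5)
w/Mid    (2,6)    (2,6)
 x/Hi    (4,3)    (4,3)
 x/Lo    (4,3)    (4,3)
x/Mid    (4,3)    (4,3)

w/Hi: (4,5) (4,5) | w/Lo: (7,1) (3,5) | w/Mid: (2,6) (2,6) | x/Hi: (4,3) (4,3) | x/Lo: (4,3) (4,3) | x/Mid: (4,3) (4,3)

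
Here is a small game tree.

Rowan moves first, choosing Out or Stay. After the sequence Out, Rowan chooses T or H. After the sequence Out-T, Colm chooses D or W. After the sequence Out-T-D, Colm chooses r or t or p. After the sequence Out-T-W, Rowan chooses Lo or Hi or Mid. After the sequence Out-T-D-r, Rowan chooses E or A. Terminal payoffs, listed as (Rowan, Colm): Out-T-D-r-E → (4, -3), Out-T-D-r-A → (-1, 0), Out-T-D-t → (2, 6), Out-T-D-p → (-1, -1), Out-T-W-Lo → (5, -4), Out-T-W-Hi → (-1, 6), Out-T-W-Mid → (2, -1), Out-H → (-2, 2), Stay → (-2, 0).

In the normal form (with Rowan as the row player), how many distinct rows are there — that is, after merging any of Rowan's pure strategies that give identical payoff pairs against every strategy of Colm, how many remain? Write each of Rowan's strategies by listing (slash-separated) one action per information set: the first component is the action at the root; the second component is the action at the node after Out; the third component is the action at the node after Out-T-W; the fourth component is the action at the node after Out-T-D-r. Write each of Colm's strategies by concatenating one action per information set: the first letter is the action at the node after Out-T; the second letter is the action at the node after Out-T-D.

Rowan has 24 pure strategies: Out/T/Lo/E, Out/T/Lo/A, Out/T/Hi/E, Out/T/Hi/A, Out/T/Mid/E, Out/T/Mid/A, Out/H/Lo/E, Out/H/Lo/A, Out/H/Hi/E, Out/H/Hi/A, Out/H/Mid/E, Out/H/Mid/A, Stay/T/Lo/E, Stay/T/Lo/A, Stay/T/Hi/E, Stay/T/Hi/A, Stay/T/Mid/E, Stay/T/Mid/A, Stay/H/Lo/E, Stay/H/Lo/A, Stay/H/Hi/E, Stay/H/Hi/A, Stay/H/Mid/E, Stay/H/Mid/A. Columns: Dr, Dt, Dp, Wr, Wt, Wp.
{Out/T/Lo/E} → row (4,-3) (2,6) (-1,-1) (5,-4) (5,-4) (5,-4)
{Out/T/Lo/A} → row (-1,0) (2,6) (-1,-1) (5,-4) (5,-4) (5,-4)
{Out/T/Hi/E} → row (4,-3) (2,6) (-1,-1) (-1,6) (-1,6) (-1,6)
{Out/T/Hi/A} → row (-1,0) (2,6) (-1,-1) (-1,6) (-1,6) (-1,6)
{Out/T/Mid/E} → row (4,-3) (2,6) (-1,-1) (2,-1) (2,-1) (2,-1)
{Out/T/Mid/A} → row (-1,0) (2,6) (-1,-1) (2,-1) (2,-1) (2,-1)
{Out/H/Lo/E, Out/H/Lo/A, Out/H/Hi/E, Out/H/Hi/A, Out/H/Mid/E, Out/H/Mid/A} → row (-2,2) (-2,2) (-2,2) (-2,2) (-2,2) (-2,2)
{Stay/T/Lo/E, Stay/T/Lo/A, Stay/T/Hi/E, Stay/T/Hi/A, Stay/T/Mid/E, Stay/T/Mid/A, Stay/H/Lo/E, Stay/H/Lo/A, Stay/H/Hi/E, Stay/H/Hi/A, Stay/H/Mid/E, Stay/H/Mid/A} → row (-2,0) (-2,0) (-2,0) (-2,0) (-2,0) (-2,0)
That's 8 distinct rows out of 24 strategies.

8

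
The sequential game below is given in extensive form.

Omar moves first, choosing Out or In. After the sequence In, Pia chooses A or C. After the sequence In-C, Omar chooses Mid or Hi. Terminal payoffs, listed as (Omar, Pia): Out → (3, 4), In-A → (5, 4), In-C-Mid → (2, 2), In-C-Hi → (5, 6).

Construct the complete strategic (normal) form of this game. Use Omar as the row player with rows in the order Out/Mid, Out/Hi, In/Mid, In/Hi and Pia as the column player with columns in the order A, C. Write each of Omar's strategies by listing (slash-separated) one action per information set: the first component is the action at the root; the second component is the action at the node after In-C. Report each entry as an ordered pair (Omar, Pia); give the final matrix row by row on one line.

               A        C
Out/Mid    (3,4)    (3,4)
 Out/Hi    (3,4)    (3,4)
 In/Mid    (5,4)    (2,2)
  In/Hi    (5,4)    (5,6)

Out/Mid: (3,4) (3,4) | Out/Hi: (3,4) (3,4) | In/Mid: (5,4) (2,2) | In/Hi: (5,4) (5,6)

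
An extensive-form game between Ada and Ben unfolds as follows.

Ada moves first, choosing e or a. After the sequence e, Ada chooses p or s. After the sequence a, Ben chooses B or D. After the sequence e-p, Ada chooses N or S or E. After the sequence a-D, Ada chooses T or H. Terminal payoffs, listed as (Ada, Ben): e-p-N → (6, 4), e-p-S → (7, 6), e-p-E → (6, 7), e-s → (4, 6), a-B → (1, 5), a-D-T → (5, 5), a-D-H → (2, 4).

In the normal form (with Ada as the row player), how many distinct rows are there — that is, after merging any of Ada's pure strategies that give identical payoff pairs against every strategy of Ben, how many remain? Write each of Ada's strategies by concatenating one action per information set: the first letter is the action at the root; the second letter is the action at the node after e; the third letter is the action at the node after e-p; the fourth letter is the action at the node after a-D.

Ada has 24 pure strategies: epNT, epNH, epST, epSH, epET, epEH, esNT, esNH, esST, esSH, esET, esEH, apNT, apNH, apST, apSH, apET, apEH, asNT, asNH, asST, asSH, asET, asEH. Columns: B, D.
{epNT, epNH} → row (6,4) (6,4)
{epST, epSH} → row (7,6) (7,6)
{epET, epEH} → row (6,7) (6,7)
{esNT, esNH, esST, esSH, esET, esEH} → row (4,6) (4,6)
{apNT, apST, apET, asNT, asST, asET} → row (1,5) (5,5)
{apNH, apSH, apEH, asNH, asSH, asEH} → row (1,5) (2,4)
That's 6 distinct rows out of 24 strategies.

6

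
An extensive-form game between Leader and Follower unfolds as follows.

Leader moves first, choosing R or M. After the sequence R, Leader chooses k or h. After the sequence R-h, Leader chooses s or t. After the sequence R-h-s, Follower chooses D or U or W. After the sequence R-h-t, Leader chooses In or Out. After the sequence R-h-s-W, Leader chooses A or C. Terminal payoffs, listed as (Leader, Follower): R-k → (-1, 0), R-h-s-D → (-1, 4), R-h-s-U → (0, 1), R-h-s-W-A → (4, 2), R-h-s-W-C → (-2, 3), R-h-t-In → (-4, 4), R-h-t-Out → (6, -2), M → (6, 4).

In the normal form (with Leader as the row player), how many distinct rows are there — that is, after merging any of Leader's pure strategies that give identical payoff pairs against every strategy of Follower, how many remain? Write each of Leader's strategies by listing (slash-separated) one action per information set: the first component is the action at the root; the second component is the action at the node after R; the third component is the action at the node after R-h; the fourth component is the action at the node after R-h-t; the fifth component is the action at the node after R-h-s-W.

Leader has 32 pure strategies: R/k/s/In/A, R/k/s/In/C, R/k/s/Out/A, R/k/s/Out/C, R/k/t/In/A, R/k/t/In/C, R/k/t/Out/A, R/k/t/Out/C, R/h/s/In/A, R/h/s/In/C, R/h/s/Out/A, R/h/s/Out/C, R/h/t/In/A, R/h/t/In/C, R/h/t/Out/A, R/h/t/Out/C, M/k/s/In/A, M/k/s/In/C, M/k/s/Out/A, M/k/s/Out/C, M/k/t/In/A, M/k/t/In/C, M/k/t/Out/A, M/k/t/Out/C, M/h/s/In/A, M/h/s/In/C, M/h/s/Out/A, M/h/s/Out/C, M/h/t/In/A, M/h/t/In/C, M/h/t/Out/A, M/h/t/Out/C. Columns: D, U, W.
{R/k/s/In/A, R/k/s/In/C, R/k/s/Out/A, R/k/s/Out/C, R/k/t/In/A, R/k/t/In/C, R/k/t/Out/A, R/k/t/Out/C} → row (-1,0) (-1,0) (-1,0)
{R/h/s/In/A, R/h/s/Out/A} → row (-1,4) (0,1) (4,2)
{R/h/s/In/C, R/h/s/Out/C} → row (-1,4) (0,1) (-2,3)
{R/h/t/In/A, R/h/t/In/C} → row (-4,4) (-4,4) (-4,4)
{R/h/t/Out/A, R/h/t/Out/C} → row (6,-2) (6,-2) (6,-2)
{M/k/s/In/A, M/k/s/In/C, M/k/s/Out/A, M/k/s/Out/C, M/k/t/In/A, M/k/t/In/C, M/k/t/Out/A, M/k/t/Out/C, M/h/s/In/A, M/h/s/In/C, M/h/s/Out/A, M/h/s/Out/C, M/h/t/In/A, M/h/t/In/C, M/h/t/Out/A, M/h/t/Out/C} → row (6,4) (6,4) (6,4)
That's 6 distinct rows out of 32 strategies.

6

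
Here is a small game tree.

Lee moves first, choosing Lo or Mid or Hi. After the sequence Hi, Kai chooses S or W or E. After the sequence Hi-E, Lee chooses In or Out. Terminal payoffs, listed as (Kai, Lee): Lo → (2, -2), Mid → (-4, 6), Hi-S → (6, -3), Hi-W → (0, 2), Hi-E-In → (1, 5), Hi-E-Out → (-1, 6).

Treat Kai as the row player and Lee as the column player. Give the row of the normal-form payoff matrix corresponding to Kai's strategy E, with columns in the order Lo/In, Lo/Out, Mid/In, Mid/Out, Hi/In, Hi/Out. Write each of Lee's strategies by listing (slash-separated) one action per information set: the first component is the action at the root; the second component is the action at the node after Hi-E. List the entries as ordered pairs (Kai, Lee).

vs Lo/In: Lee plays Lo → (2, -2)
vs Lo/Out: Lee plays Lo → (2, -2)
vs Mid/In: Lee plays Mid → (-4, 6)
vs Mid/Out: Lee plays Mid → (-4, 6)
vs Hi/In: Lee plays Hi → Kai plays E at [Hi] → Lee plays In at [Hi-E] → (1, 5)
vs Hi/Out: Lee plays Hi → Kai plays E at [Hi] → Lee plays Out at [Hi-E] → (-1, 6)

(2,-2) (2,-2) (-4,6) (-4,6) (1,5) (-1,6)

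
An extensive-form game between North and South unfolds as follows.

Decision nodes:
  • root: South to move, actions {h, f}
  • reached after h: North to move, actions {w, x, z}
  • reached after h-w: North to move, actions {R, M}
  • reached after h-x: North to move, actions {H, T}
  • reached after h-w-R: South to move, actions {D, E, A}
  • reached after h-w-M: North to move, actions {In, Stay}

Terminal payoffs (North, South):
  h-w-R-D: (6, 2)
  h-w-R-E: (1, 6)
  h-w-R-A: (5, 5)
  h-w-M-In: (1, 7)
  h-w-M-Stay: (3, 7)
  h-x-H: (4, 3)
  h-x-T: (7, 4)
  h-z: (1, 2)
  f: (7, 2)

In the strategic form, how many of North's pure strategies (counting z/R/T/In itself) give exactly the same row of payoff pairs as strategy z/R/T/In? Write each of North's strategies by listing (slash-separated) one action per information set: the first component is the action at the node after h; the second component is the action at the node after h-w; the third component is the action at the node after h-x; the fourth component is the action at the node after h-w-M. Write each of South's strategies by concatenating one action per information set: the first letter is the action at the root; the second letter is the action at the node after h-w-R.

Row for z/R/T/In (columns hD, hE, hA, fD, fE, fA): (1,2) (1,2) (1,2) (7,2) (7,2) (7,2).
Under z/R/T/In, North's choice at the node after h-w and at the node after h-x and at the node after h-w-M can never be reached regardless of what South does, so varying those choices leaves every outcome unchanged.
Holding the reachable choices fixed and varying the unreachable ones freely already gives 2 × 2 × 2 = 8 equivalent strategies.
No other strategy reproduces this row, so those 8 are the full class: z/R/H/In, z/R/H/Stay, z/R/T/In, z/R/T/Stay, z/M/H/In, z/M/H/Stay, z/M/T/In, z/M/T/Stay.

8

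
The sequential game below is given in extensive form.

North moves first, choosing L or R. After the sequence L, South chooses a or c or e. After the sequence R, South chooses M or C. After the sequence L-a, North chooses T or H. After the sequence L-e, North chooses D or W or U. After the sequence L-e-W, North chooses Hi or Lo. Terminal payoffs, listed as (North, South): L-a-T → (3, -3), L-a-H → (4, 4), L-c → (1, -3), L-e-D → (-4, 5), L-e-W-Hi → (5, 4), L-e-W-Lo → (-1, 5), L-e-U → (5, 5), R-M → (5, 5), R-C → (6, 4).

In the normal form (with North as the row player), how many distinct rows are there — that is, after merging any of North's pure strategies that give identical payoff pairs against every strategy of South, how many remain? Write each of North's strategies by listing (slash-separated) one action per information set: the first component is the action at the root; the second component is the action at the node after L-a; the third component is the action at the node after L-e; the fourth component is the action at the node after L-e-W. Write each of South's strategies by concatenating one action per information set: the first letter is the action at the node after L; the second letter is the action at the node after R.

9

North has 24 pure strategies: L/T/D/Hi, L/T/D/Lo, L/T/W/Hi, L/T/W/Lo, L/T/U/Hi, L/T/U/Lo, L/H/D/Hi, L/H/D/Lo, L/H/W/Hi, L/H/W/Lo, L/H/U/Hi, L/H/U/Lo, R/T/D/Hi, R/T/D/Lo, R/T/W/Hi, R/T/W/Lo, R/T/U/Hi, R/T/U/Lo, R/H/D/Hi, R/H/D/Lo, R/H/W/Hi, R/H/W/Lo, R/H/U/Hi, R/H/U/Lo. Columns: aM, aC, cM, cC, eM, eC.
{L/T/D/Hi, L/T/D/Lo} → row (3,-3) (3,-3) (1,-3) (1,-3) (-4,5) (-4,5)
{L/T/W/Hi} → row (3,-3) (3,-3) (1,-3) (1,-3) (5,4) (5,4)
{L/T/W/Lo} → row (3,-3) (3,-3) (1,-3) (1,-3) (-1,5) (-1,5)
{L/T/U/Hi, L/T/U/Lo} → row (3,-3) (3,-3) (1,-3) (1,-3) (5,5) (5,5)
{L/H/D/Hi, L/H/D/Lo} → row (4,4) (4,4) (1,-3) (1,-3) (-4,5) (-4,5)
{L/H/W/Hi} → row (4,4) (4,4) (1,-3) (1,-3) (5,4) (5,4)
{L/H/W/Lo} → row (4,4) (4,4) (1,-3) (1,-3) (-1,5) (-1,5)
{L/H/U/Hi, L/H/U/Lo} → row (4,4) (4,4) (1,-3) (1,-3) (5,5) (5,5)
{R/T/D/Hi, R/T/D/Lo, R/T/W/Hi, R/T/W/Lo, R/T/U/Hi, R/T/U/Lo, R/H/D/Hi, R/H/D/Lo, R/H/W/Hi, R/H/W/Lo, R/H/U/Hi, R/H/U/Lo} → row (5,5) (6,4) (5,5) (6,4) (5,5) (6,4)
That's 9 distinct rows out of 24 strategies.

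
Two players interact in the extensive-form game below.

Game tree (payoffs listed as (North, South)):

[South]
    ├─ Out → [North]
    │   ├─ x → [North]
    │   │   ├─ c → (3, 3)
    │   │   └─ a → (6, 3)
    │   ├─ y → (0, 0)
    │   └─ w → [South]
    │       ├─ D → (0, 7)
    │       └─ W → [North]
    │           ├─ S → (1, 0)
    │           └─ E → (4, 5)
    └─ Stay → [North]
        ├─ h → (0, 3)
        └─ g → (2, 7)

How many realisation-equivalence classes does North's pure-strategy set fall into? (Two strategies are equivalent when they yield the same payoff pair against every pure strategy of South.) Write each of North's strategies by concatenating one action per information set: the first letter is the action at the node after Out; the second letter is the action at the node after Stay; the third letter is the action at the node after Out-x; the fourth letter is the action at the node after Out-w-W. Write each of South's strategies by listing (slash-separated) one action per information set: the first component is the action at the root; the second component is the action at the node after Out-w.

10

North has 24 pure strategies: xhcS, xhcE, xhaS, xhaE, xgcS, xgcE, xgaS, xgaE, yhcS, yhcE, yhaS, yhaE, ygcS, ygcE, ygaS, ygaE, whcS, whcE, whaS, whaE, wgcS, wgcE, wgaS, wgaE. Columns: Out/D, Out/W, Stay/D, Stay/W.
{xhcS, xhcE} → row (3,3) (3,3) (0,3) (0,3)
{xhaS, xhaE} → row (6,3) (6,3) (0,3) (0,3)
{xgcS, xgcE} → row (3,3) (3,3) (2,7) (2,7)
{xgaS, xgaE} → row (6,3) (6,3) (2,7) (2,7)
{yhcS, yhcE, yhaS, yhaE} → row (0,0) (0,0) (0,3) (0,3)
{ygcS, ygcE, ygaS, ygaE} → row (0,0) (0,0) (2,7) (2,7)
{whcS, whaS} → row (0,7) (1,0) (0,3) (0,3)
{whcE, whaE} → row (0,7) (4,5) (0,3) (0,3)
{wgcS, wgaS} → row (0,7) (1,0) (2,7) (2,7)
{wgcE, wgaE} → row (0,7) (4,5) (2,7) (2,7)
That's 10 distinct rows out of 24 strategies.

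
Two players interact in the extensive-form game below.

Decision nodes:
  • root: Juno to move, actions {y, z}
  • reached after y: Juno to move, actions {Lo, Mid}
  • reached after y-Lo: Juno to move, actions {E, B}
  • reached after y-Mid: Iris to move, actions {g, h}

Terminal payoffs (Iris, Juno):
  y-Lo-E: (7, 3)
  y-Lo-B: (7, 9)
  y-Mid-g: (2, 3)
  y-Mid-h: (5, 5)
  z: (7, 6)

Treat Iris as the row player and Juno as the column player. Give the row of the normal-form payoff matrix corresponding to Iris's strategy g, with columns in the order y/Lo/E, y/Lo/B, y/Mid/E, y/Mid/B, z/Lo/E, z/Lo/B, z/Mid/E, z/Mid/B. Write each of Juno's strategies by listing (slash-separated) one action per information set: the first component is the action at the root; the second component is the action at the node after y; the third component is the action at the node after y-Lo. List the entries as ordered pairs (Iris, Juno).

vs y/Lo/E: Juno plays y → Juno plays Lo at [y] → Juno plays E at [y-Lo] → (7, 3)
vs y/Lo/B: Juno plays y → Juno plays Lo at [y] → Juno plays B at [y-Lo] → (7, 9)
vs y/Mid/E: Juno plays y → Juno plays Mid at [y] → Iris plays g at [y-Mid] → (2, 3)
vs y/Mid/B: Juno plays y → Juno plays Mid at [y] → Iris plays g at [y-Mid] → (2, 3)
vs z/Lo/E: Juno plays z → (7, 6)
vs z/Lo/B: Juno plays z → (7, 6)
vs z/Mid/E: Juno plays z → (7, 6)
vs z/Mid/B: Juno plays z → (7, 6)

(7,3) (7,9) (2,3) (2,3) (7,6) (7,6) (7,6) (7,6)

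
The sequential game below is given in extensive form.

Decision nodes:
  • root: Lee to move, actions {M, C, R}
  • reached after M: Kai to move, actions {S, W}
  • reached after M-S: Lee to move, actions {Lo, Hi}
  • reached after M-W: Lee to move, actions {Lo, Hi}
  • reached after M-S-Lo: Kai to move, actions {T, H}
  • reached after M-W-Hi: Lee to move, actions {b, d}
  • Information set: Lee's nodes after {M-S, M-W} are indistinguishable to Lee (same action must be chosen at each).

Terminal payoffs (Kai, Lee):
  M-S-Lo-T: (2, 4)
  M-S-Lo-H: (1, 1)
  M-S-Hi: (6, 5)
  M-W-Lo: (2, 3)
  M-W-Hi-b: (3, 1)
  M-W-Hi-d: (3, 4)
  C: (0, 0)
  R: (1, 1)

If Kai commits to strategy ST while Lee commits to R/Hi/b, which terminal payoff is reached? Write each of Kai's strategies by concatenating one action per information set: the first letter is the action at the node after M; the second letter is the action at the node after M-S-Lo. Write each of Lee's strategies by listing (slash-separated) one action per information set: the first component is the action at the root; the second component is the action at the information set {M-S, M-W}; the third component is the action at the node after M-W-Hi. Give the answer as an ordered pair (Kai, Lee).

Trace the play path from the root:
  Lee plays R
→ terminal payoff (1, 1).
(Kai's choice at the node after M is never reached on this path, so it doesn't affect the outcome.)

(1, 1)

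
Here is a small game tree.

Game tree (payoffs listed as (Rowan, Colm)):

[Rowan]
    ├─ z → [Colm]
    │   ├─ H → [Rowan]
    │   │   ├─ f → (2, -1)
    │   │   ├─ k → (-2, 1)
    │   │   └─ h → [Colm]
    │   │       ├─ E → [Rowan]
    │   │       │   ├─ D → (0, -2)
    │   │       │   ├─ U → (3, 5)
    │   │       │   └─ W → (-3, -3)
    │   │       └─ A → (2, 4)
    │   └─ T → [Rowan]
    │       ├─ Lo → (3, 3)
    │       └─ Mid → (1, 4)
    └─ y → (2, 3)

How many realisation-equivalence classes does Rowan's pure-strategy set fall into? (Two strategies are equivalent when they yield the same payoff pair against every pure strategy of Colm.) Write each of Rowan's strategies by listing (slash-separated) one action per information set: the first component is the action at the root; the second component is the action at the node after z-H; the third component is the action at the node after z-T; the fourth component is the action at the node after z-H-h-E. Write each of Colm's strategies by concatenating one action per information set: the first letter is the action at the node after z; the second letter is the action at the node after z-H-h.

Rowan has 36 pure strategies: z/f/Lo/D, z/f/Lo/U, z/f/Lo/W, z/f/Mid/D, z/f/Mid/U, z/f/Mid/W, z/k/Lo/D, z/k/Lo/U, z/k/Lo/W, z/k/Mid/D, z/k/Mid/U, z/k/Mid/W, z/h/Lo/D, z/h/Lo/U, z/h/Lo/W, z/h/Mid/D, z/h/Mid/U, z/h/Mid/W, y/f/Lo/D, y/f/Lo/U, y/f/Lo/W, y/f/Mid/D, y/f/Mid/U, y/f/Mid/W, y/k/Lo/D, y/k/Lo/U, y/k/Lo/W, y/k/Mid/D, y/k/Mid/U, y/k/Mid/W, y/h/Lo/D, y/h/Lo/U, y/h/Lo/W, y/h/Mid/D, y/h/Mid/U, y/h/Mid/W. Columns: HE, HA, TE, TA.
{z/f/Lo/D, z/f/Lo/U, z/f/Lo/W} → row (2,-1) (2,-1) (3,3) (3,3)
{z/f/Mid/D, z/f/Mid/U, z/f/Mid/W} → row (2,-1) (2,-1) (1,4) (1,4)
{z/k/Lo/D, z/k/Lo/U, z/k/Lo/W} → row (-2,1) (-2,1) (3,3) (3,3)
{z/k/Mid/D, z/k/Mid/U, z/k/Mid/W} → row (-2,1) (-2,1) (1,4) (1,4)
{z/h/Lo/D} → row (0,-2) (2,4) (3,3) (3,3)
{z/h/Lo/U} → row (3,5) (2,4) (3,3) (3,3)
{z/h/Lo/W} → row (-3,-3) (2,4) (3,3) (3,3)
{z/h/Mid/D} → row (0,-2) (2,4) (1,4) (1,4)
{z/h/Mid/U} → row (3,5) (2,4) (1,4) (1,4)
{z/h/Mid/W} → row (-3,-3) (2,4) (1,4) (1,4)
{y/f/Lo/D, y/f/Lo/U, y/f/Lo/W, y/f/Mid/D, y/f/Mid/U, y/f/Mid/W, y/k/Lo/D, y/k/Lo/U, y/k/Lo/W, y/k/Mid/D, y/k/Mid/U, y/k/Mid/W, y/h/Lo/D, y/h/Lo/U, y/h/Lo/W, y/h/Mid/D, y/h/Mid/U, y/h/Mid/W} → row (2,3) (2,3) (2,3) (2,3)
That's 11 distinct rows out of 36 strategies.

11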